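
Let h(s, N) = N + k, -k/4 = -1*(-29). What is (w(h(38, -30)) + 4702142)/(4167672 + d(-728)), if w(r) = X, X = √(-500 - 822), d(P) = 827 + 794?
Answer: 4702142/4169293 + I*√1322/4169293 ≈ 1.1278 + 8.7207e-6*I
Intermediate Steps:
d(P) = 1621
k = -116 (k = -(-4)*(-29) = -4*29 = -116)
X = I*√1322 (X = √(-1322) = I*√1322 ≈ 36.359*I)
h(s, N) = -116 + N (h(s, N) = N - 116 = -116 + N)
w(r) = I*√1322
(w(h(38, -30)) + 4702142)/(4167672 + d(-728)) = (I*√1322 + 4702142)/(4167672 + 1621) = (4702142 + I*√1322)/4169293 = (4702142 + I*√1322)*(1/4169293) = 4702142/4169293 + I*√1322/4169293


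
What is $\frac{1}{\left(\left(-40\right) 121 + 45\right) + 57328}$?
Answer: $\frac{1}{52533} \approx 1.9036 \cdot 10^{-5}$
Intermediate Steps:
$\frac{1}{\left(\left(-40\right) 121 + 45\right) + 57328} = \frac{1}{\left(-4840 + 45\right) + 57328} = \frac{1}{-4795 + 57328} = \frac{1}{52533}$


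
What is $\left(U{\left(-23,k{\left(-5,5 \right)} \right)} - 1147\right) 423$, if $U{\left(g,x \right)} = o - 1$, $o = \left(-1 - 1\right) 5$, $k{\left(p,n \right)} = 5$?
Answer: $-489834$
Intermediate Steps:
$o = -10$ ($o = \left(-2\right) 5 = -10$)
$U{\left(g,x \right)} = -11$ ($U{\left(g,x \right)} = -10 - 1 = -11$)
$\left(U{\left(-23,k{\left(-5,5 \right)} \right)} - 1147\right) 423 = \left(-11 - 1147\right) 423 = \left(-1158\right) 423 = -489834$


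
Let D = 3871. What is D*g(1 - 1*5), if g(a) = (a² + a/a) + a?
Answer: 50323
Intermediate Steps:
g(a) = 1 + a + a² (g(a) = (a² + 1) + a = (1 + a²) + a = 1 + a + a²)
D*g(1 - 1*5) = 3871*(1 + (1 - 1*5) + (1 - 1*5)²) = 3871*(1 + (1 - 5) + (1 - 5)²) = 3871*(1 - 4 + (-4)²) = 3871*(1 - 4 + 16) = 3871*13 = 50323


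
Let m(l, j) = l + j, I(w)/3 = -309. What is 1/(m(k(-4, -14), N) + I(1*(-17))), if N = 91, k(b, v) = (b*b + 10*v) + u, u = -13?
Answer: -1/973 ≈ -0.0010277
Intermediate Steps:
I(w) = -927 (I(w) = 3*(-309) = -927)
k(b, v) = -13 + b**2 + 10*v (k(b, v) = (b*b + 10*v) - 13 = (b**2 + 10*v) - 13 = -13 + b**2 + 10*v)
m(l, j) = j + l
1/(m(k(-4, -14), N) + I(1*(-17))) = 1/((91 + (-13 + (-4)**2 + 10*(-14))) - 927) = 1/((91 + (-13 + 16 - 140)) - 927) = 1/((91 - 137) - 927) = 1/(-46 - 927) = 1/(-973) = -1/973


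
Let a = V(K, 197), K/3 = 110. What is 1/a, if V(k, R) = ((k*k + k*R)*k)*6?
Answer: 1/344341800 ≈ 2.9041e-9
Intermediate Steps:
K = 330 (K = 3*110 = 330)
V(k, R) = 6*k*(k**2 + R*k) (V(k, R) = ((k**2 + R*k)*k)*6 = (k*(k**2 + R*k))*6 = 6*k*(k**2 + R*k))
a = 344341800 (a = 6*330**2*(197 + 330) = 6*108900*527 = 344341800)
1/a = 1/344341800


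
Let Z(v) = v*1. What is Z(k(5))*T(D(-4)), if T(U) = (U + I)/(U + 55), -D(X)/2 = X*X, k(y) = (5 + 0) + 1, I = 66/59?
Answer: -10932/1357 ≈ -8.0560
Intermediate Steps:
I = 66/59 (I = 66*(1/59) = 66/59 ≈ 1.1186)
k(y) = 6 (k(y) = 5 + 1 = 6)
D(X) = -2*X² (D(X) = -2*X*X = -2*X²)
T(U) = (66/59 + U)/(55 + U) (T(U) = (U + 66/59)/(U + 55) = (66/59 + U)/(55 + U))
Z(v) = v
Z(k(5))*T(D(-4)) = 6*((66/59 - 2*(-4)²)/(55 - 2*(-4)²)) = 6*((66/59 - 2*16)/(55 - 2*16)) = 6*((66/59 - 32)/(55 - 32)) = 6*(-1822/59/23) = 6*((1/23)*(-1822/59)) = 6*(-1822/1357) = -10932/1357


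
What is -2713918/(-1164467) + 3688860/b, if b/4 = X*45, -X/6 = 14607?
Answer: 641967008441/306168650442 ≈ 2.0968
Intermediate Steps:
X = -87642 (X = -6*14607 = -87642)
b = -15775560 (b = 4*(-87642*45) = 4*(-3943890) = -15775560)
-2713918/(-1164467) + 3688860/b = -2713918/(-1164467) + 3688860/(-15775560) = -2713918*(-1/1164467) + 3688860*(-1/15775560) = 2713918/1164467 - 61481/262926 = 641967008441/306168650442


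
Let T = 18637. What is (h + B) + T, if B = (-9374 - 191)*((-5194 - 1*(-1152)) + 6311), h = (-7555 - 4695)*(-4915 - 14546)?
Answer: 216712902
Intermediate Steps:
h = 238397250 (h = -12250*(-19461) = 238397250)
B = -21702985 (B = -9565*((-5194 + 1152) + 6311) = -9565*(-4042 + 6311) = -9565*2269 = -21702985)
(h + B) + T = (238397250 - 21702985) + 18637 = 216694265 + 18637 = 216712902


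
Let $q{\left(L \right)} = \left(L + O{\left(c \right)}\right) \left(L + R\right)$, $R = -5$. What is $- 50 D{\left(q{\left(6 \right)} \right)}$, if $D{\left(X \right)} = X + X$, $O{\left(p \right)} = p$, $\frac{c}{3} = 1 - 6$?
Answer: $900$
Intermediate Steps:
$c = -15$ ($c = 3 \left(1 - 6\right) = 3 \left(-5\right) = -15$)
$q{\left(L \right)} = \left(-15 + L\right) \left(-5 + L\right)$ ($q{\left(L \right)} = \left(L - 15\right) \left(L - 5\right) = \left(-15 + L\right) \left(-5 + L\right)$)
$D{\left(X \right)} = 2 X$
$- 50 D{\left(q{\left(6 \right)} \right)} = - 50 \cdot 2 \left(75 + 6^{2} - 120\right) = - 50 \cdot 2 \left(75 + 36 - 120\right) = - 50 \cdot 2 \left(-9\right) = \left(-50\right) \left(-18\right) = 900$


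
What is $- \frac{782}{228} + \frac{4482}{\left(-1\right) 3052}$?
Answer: $- \frac{213035}{43491} \approx -4.8984$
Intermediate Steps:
$- \frac{782}{228} + \frac{4482}{\left(-1\right) 3052} = \left(-782\right) \frac{1}{228} + \frac{4482}{-3052} = - \frac{391}{114} + 4482 \left(- \frac{1}{3052}\right) = - \frac{391}{114} - \frac{2241}{1526} = - \frac{213035}{43491}$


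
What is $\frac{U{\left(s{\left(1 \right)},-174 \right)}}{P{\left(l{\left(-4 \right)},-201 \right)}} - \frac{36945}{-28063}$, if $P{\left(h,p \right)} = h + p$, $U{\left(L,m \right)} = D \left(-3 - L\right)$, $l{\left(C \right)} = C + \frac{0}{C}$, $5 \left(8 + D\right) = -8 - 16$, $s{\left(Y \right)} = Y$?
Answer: $\frac{30684497}{28764575} \approx 1.0667$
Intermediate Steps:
$D = - \frac{64}{5}$ ($D = -8 + \frac{-8 - 16}{5} = -8 + \frac{1}{5} \left(-24\right) = -8 - \frac{24}{5} = - \frac{64}{5} \approx -12.8$)
$l{\left(C \right)} = C$ ($l{\left(C \right)} = C + 0 = C$)
$U{\left(L,m \right)} = \frac{192}{5} + \frac{64 L}{5}$ ($U{\left(L,m \right)} = - \frac{64 \left(-3 - L\right)}{5} = \frac{192}{5} + \frac{64 L}{5}$)
$\frac{U{\left(s{\left(1 \right)},-174 \right)}}{P{\left(l{\left(-4 \right)},-201 \right)}} - \frac{36945}{-28063} = \frac{\frac{192}{5} + \frac{64}{5} \cdot 1}{-4 - 201} - \frac{36945}{-28063} = \frac{\frac{192}{5} + \frac{64}{5}}{-205} - - \frac{36945}{28063} = \frac{256}{5} \left(- \frac{1}{205}\right) + \frac{36945}{28063} = - \frac{256}{1025} + \frac{36945}{28063} = \frac{30684497}{28764575}$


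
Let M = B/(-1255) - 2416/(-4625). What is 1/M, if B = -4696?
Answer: 1160875/4950216 ≈ 0.23451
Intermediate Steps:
M = 4950216/1160875 (M = -4696/(-1255) - 2416/(-4625) = -4696*(-1/1255) - 2416*(-1/4625) = 4696/1255 + 2416/4625 = 4950216/1160875 ≈ 4.2642)
1/M = 1/(4950216/1160875) = 1160875/4950216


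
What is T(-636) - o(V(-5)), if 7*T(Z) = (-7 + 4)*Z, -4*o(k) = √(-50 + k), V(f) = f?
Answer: 1908/7 + I*√55/4 ≈ 272.57 + 1.854*I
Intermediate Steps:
o(k) = -√(-50 + k)/4
T(Z) = -3*Z/7 (T(Z) = ((-7 + 4)*Z)/7 = (-3*Z)/7 = -3*Z/7)
T(-636) - o(V(-5)) = -3/7*(-636) - (-1)*√(-50 - 5)/4 = 1908/7 - (-1)*√(-55)/4 = 1908/7 - (-1)*I*√55/4 = 1908/7 + I*√55/4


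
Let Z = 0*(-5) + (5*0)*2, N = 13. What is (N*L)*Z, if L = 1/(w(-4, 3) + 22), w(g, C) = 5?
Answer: 0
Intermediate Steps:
L = 1/27 (L = 1/(5 + 22) = 1/27 ≈ 0.037037)
Z = 0 (Z = 0 + 0*2 = 0 + 0 = 0)
(N*L)*Z = (13*(1/27))*0 = (13/27)*0 = 0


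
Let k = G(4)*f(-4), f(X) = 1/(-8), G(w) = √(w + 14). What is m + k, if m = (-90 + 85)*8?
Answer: -40 - 3*√2/8 ≈ -40.530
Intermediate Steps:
G(w) = √(14 + w)
f(X) = -⅛
k = -3*√2/8 (k = √(14 + 4)*(-⅛) = √18*(-⅛) = (3*√2)*(-⅛) = -3*√2/8 ≈ -0.53033)
m = -40 (m = -5*8 = -40)
m + k = -40 - 3*√2/8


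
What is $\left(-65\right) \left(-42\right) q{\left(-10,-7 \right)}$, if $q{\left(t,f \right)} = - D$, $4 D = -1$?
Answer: $\frac{1365}{2} \approx 682.5$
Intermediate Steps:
$D = - \frac{1}{4}$ ($D = \frac{1}{4} \left(-1\right) = - \frac{1}{4} \approx -0.25$)
$q{\left(t,f \right)} = \frac{1}{4}$ ($q{\left(t,f \right)} = \left(-1\right) \left(- \frac{1}{4}\right) = \frac{1}{4}$)
$\left(-65\right) \left(-42\right) q{\left(-10,-7 \right)} = \left(-65\right) \left(-42\right) \frac{1}{4} = 2730 \cdot \frac{1}{4} = \frac{1365}{2}$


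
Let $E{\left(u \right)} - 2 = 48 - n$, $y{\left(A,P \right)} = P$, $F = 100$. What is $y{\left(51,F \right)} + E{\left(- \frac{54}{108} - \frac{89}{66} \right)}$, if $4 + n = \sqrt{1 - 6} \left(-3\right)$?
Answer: $154 + 3 i \sqrt{5} \approx 154.0 + 6.7082 i$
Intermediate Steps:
$n = -4 - 3 i \sqrt{5}$ ($n = -4 + \sqrt{1 - 6} \left(-3\right) = -4 + \sqrt{-5} \left(-3\right) = -4 + i \sqrt{5} \left(-3\right) = -4 - 3 i \sqrt{5} \approx -4.0 - 6.7082 i$)
$E{\left(u \right)} = 54 + 3 i \sqrt{5}$ ($E{\left(u \right)} = 2 + \left(48 - \left(-4 - 3 i \sqrt{5}\right)\right) = 2 + \left(48 + \left(4 + 3 i \sqrt{5}\right)\right) = 2 + \left(52 + 3 i \sqrt{5}\right) = 54 + 3 i \sqrt{5}$)
$y{\left(51,F \right)} + E{\left(- \frac{54}{108} - \frac{89}{66} \right)} = 100 + \left(54 + 3 i \sqrt{5}\right) = 154 + 3 i \sqrt{5}$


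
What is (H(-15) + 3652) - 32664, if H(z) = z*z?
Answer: -28787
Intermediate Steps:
H(z) = z**2
(H(-15) + 3652) - 32664 = ((-15)**2 + 3652) - 32664 = (225 + 3652) - 32664 = 3877 - 32664 = -28787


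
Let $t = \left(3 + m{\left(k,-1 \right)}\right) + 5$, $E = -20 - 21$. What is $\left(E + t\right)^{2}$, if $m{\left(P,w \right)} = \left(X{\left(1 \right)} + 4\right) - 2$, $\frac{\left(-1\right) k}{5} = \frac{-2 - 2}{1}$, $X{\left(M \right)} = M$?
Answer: $900$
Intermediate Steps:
$E = -41$
$k = 20$ ($k = - 5 \frac{-2 - 2}{1} = - 5 \left(\left(-4\right) 1\right) = \left(-5\right) \left(-4\right) = 20$)
$m{\left(P,w \right)} = 3$ ($m{\left(P,w \right)} = \left(1 + 4\right) - 2 = 5 - 2 = 3$)
$t = 11$ ($t = \left(3 + 3\right) + 5 = 6 + 5 = 11$)
$\left(E + t\right)^{2} = \left(-41 + 11\right)^{2} = \left(-30\right)^{2} = 900$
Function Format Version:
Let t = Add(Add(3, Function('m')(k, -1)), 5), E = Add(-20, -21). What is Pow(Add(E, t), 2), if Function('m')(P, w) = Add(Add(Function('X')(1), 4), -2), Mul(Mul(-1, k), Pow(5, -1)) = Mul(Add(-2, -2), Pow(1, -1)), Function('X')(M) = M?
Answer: 900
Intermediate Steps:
E = -41
k = 20 (k = Mul(-5, Mul(Add(-2, -2), Pow(1, -1))) = Mul(-5, Mul(-4, 1)) = Mul(-5, -4) = 20)
Function('m')(P, w) = 3 (Function('m')(P, w) = Add(Add(1, 4), -2) = Add(5, -2) = 3)
t = 11 (t = Add(Add(3, 3), 5) = Add(6, 5) = 11)
Pow(Add(E, t), 2) = Pow(Add(-41, 11), 2) = Pow(-30, 2) = 900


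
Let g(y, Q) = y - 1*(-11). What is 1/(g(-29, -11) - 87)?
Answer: -1/105 ≈ -0.0095238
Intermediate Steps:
g(y, Q) = 11 + y (g(y, Q) = y + 11 = 11 + y)
1/(g(-29, -11) - 87) = 1/((11 - 29) - 87) = 1/(-18 - 87) = 1/(-105) = -1/105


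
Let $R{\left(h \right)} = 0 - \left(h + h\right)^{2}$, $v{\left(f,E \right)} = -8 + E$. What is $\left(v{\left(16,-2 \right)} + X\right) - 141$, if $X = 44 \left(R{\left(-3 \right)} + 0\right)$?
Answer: $-1735$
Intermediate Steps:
$R{\left(h \right)} = - 4 h^{2}$ ($R{\left(h \right)} = 0 - \left(2 h\right)^{2} = 0 - 4 h^{2} = - 4 h^{2}$)
$X = -1584$ ($X = 44 \left(- 4 \left(-3\right)^{2} + 0\right) = 44 \left(\left(-4\right) 9 + 0\right) = 44 \left(-36 + 0\right) = 44 \left(-36\right) = -1584$)
$\left(v{\left(16,-2 \right)} + X\right) - 141 = \left(\left(-8 - 2\right) - 1584\right) - 141 = \left(-10 - 1584\right) - 141 = -1594 - 141 = -1735$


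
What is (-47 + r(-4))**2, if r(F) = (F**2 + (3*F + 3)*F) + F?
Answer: 1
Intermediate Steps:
r(F) = F + F**2 + F*(3 + 3*F) (r(F) = (F**2 + (3 + 3*F)*F) + F = (F**2 + F*(3 + 3*F)) + F = F + F**2 + F*(3 + 3*F))
(-47 + r(-4))**2 = (-47 + 4*(-4)*(1 - 4))**2 = (-47 + 4*(-4)*(-3))**2 = (-47 + 48)**2 = 1**2 = 1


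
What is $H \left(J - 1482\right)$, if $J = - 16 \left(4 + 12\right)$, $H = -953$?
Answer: $1656314$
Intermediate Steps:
$J = -256$ ($J = \left(-16\right) 16 = -256$)
$H \left(J - 1482\right) = - 953 \left(-256 - 1482\right) = \left(-953\right) \left(-1738\right) = 1656314$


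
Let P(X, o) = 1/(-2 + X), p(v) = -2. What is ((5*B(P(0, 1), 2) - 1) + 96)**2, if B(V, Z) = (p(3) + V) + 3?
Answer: 38025/4 ≈ 9506.3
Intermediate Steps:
B(V, Z) = 1 + V (B(V, Z) = (-2 + V) + 3 = 1 + V)
((5*B(P(0, 1), 2) - 1) + 96)**2 = ((5*(1 + 1/(-2 + 0)) - 1) + 96)**2 = ((5*(1 + 1/(-2)) - 1) + 96)**2 = ((5*(1 - 1/2) - 1) + 96)**2 = ((5*(1/2) - 1) + 96)**2 = ((5/2 - 1) + 96)**2 = (3/2 + 96)**2 = (195/2)**2 = 38025/4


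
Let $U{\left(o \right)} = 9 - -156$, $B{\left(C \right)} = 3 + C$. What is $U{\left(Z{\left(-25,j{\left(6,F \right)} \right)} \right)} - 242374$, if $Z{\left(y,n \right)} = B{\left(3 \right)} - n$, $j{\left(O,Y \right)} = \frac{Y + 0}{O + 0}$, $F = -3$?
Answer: $-242209$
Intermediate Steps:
$j{\left(O,Y \right)} = \frac{Y}{O}$
$Z{\left(y,n \right)} = 6 - n$ ($Z{\left(y,n \right)} = \left(3 + 3\right) - n = 6 - n$)
$U{\left(o \right)} = 165$ ($U{\left(o \right)} = 9 + 156 = 165$)
$U{\left(Z{\left(-25,j{\left(6,F \right)} \right)} \right)} - 242374 = 165 - 242374 = -242209$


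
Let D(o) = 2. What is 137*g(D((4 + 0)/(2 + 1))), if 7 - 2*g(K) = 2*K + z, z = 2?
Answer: 137/2 ≈ 68.500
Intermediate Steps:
g(K) = 5/2 - K (g(K) = 7/2 - (2*K + 2)/2 = 7/2 - (2 + 2*K)/2 = 7/2 + (-1 - K) = 5/2 - K)
137*g(D((4 + 0)/(2 + 1))) = 137*(5/2 - 1*2) = 137*(5/2 - 2) = 137*(1/2) = 137/2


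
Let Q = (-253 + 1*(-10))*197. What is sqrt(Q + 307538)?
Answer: sqrt(255727) ≈ 505.69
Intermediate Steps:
Q = -51811 (Q = (-253 - 10)*197 = -263*197 = -51811)
sqrt(Q + 307538) = sqrt(-51811 + 307538) = sqrt(255727)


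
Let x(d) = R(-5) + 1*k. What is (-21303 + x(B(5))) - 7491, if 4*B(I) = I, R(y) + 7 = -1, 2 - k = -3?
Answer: -28797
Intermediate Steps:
k = 5 (k = 2 - 1*(-3) = 2 + 3 = 5)
R(y) = -8 (R(y) = -7 - 1 = -8)
B(I) = I/4
x(d) = -3 (x(d) = -8 + 1*5 = -8 + 5 = -3)
(-21303 + x(B(5))) - 7491 = (-21303 - 3) - 7491 = -21306 - 7491 = -28797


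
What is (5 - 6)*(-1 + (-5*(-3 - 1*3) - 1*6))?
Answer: -23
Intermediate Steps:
(5 - 6)*(-1 + (-5*(-3 - 1*3) - 1*6)) = -(-1 + (-5*(-3 - 3) - 6)) = -(-1 + (-5*(-6) - 6)) = -(-1 + (30 - 6)) = -(-1 + 24) = -1*23 = -23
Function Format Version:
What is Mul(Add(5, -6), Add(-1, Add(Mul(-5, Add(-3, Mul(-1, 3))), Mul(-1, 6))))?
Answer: -23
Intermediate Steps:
Mul(Add(5, -6), Add(-1, Add(Mul(-5, Add(-3, Mul(-1, 3))), Mul(-1, 6)))) = Mul(-1, Add(-1, Add(Mul(-5, Add(-3, -3)), -6))) = Mul(-1, Add(-1, Add(Mul(-5, -6), -6))) = Mul(-1, Add(-1, Add(30, -6))) = Mul(-1, Add(-1, 24)) = Mul(-1, 23) = -23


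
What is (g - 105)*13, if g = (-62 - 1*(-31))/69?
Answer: -94588/69 ≈ -1370.8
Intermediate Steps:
g = -31/69 (g = (-62 + 31)*(1/69) = -31*1/69 = -31/69 ≈ -0.44928)
(g - 105)*13 = (-31/69 - 105)*13 = -7276/69*13 = -94588/69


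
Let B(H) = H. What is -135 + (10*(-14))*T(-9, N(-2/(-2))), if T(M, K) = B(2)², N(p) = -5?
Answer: -695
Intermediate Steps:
T(M, K) = 4 (T(M, K) = 2² = 4)
-135 + (10*(-14))*T(-9, N(-2/(-2))) = -135 + (10*(-14))*4 = -135 - 140*4 = -135 - 560 = -695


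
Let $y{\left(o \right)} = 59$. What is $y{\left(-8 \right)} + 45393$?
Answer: $45452$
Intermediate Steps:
$y{\left(-8 \right)} + 45393 = 59 + 45393 = 45452$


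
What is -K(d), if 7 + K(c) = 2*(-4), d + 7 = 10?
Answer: 15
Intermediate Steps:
d = 3 (d = -7 + 10 = 3)
K(c) = -15 (K(c) = -7 + 2*(-4) = -7 - 8 = -15)
-K(d) = -1*(-15) = 15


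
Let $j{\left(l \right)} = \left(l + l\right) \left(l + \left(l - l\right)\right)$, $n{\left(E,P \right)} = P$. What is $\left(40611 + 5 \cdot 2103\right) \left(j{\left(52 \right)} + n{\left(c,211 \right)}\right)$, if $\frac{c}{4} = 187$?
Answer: $287276994$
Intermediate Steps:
$c = 748$ ($c = 4 \cdot 187 = 748$)
$j{\left(l \right)} = 2 l^{2}$ ($j{\left(l \right)} = 2 l \left(l + 0\right) = 2 l l = 2 l^{2}$)
$\left(40611 + 5 \cdot 2103\right) \left(j{\left(52 \right)} + n{\left(c,211 \right)}\right) = \left(40611 + 5 \cdot 2103\right) \left(2 \cdot 52^{2} + 211\right) = \left(40611 + 10515\right) \left(2 \cdot 2704 + 211\right) = 51126 \left(5408 + 211\right) = 51126 \cdot 5619 = 287276994$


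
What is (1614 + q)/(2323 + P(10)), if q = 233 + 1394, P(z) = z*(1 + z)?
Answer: 3241/2433 ≈ 1.3321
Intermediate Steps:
q = 1627
(1614 + q)/(2323 + P(10)) = (1614 + 1627)/(2323 + 10*(1 + 10)) = 3241/(2323 + 10*11) = 3241/(2323 + 110) = 3241/2433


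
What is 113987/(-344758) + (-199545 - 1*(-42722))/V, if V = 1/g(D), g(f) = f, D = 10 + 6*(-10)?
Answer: 2703299077713/344758 ≈ 7.8412e+6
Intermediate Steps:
D = -50 (D = 10 - 60 = -50)
V = -1/50 (V = 1/(-50) = -1/50 ≈ -0.020000)
113987/(-344758) + (-199545 - 1*(-42722))/V = 113987/(-344758) + (-199545 - 1*(-42722))/(-1/50) = 113987*(-1/344758) + (-199545 + 42722)*(-50) = -113987/344758 - 156823*(-50) = -113987/344758 + 7841150 = 2703299077713/344758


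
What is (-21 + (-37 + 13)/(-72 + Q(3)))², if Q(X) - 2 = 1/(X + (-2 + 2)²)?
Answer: 18636489/43681 ≈ 426.65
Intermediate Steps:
Q(X) = 2 + 1/X (Q(X) = 2 + 1/(X + (-2 + 2)²) = 2 + 1/(X + 0²) = 2 + 1/(X + 0) = 2 + 1/X)
(-21 + (-37 + 13)/(-72 + Q(3)))² = (-21 + (-37 + 13)/(-72 + (2 + 1/3)))² = (-21 - 24/(-72 + (2 + ⅓)))² = (-21 - 24/(-72 + 7/3))² = (-21 - 24/(-209/3))² = (-21 - 24*(-3/209))² = (-21 + 72/209)² = (-4317/209)² = 18636489/43681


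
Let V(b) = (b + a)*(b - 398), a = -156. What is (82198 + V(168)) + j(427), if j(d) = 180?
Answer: 79618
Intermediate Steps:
V(b) = (-398 + b)*(-156 + b) (V(b) = (b - 156)*(b - 398) = (-156 + b)*(-398 + b) = (-398 + b)*(-156 + b))
(82198 + V(168)) + j(427) = (82198 + (62088 + 168² - 554*168)) + 180 = (82198 + (62088 + 28224 - 93072)) + 180 = (82198 - 2760) + 180 = 79438 + 180 = 79618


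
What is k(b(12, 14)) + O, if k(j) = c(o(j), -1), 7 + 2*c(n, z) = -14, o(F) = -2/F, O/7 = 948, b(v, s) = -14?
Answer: 13251/2 ≈ 6625.5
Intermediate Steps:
O = 6636 (O = 7*948 = 6636)
c(n, z) = -21/2 (c(n, z) = -7/2 + (1/2)*(-14) = -7/2 - 7 = -21/2)
k(j) = -21/2
k(b(12, 14)) + O = -21/2 + 6636 = 13251/2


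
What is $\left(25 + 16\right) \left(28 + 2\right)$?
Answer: $1230$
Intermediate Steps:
$\left(25 + 16\right) \left(28 + 2\right) = 41 \cdot 30 = 1230$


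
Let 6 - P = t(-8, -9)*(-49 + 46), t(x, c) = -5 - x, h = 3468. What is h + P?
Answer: 3483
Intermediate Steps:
P = 15 (P = 6 - (-5 - 1*(-8))*(-49 + 46) = 6 - (-5 + 8)*(-3) = 6 - 3*(-3) = 6 - 1*(-9) = 6 + 9 = 15)
h + P = 3468 + 15 = 3483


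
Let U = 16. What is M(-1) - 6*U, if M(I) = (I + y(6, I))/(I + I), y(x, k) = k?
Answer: -95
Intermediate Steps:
M(I) = 1 (M(I) = (I + I)/(I + I) = (2*I)/((2*I)) = (2*I)*(1/(2*I)) = 1)
M(-1) - 6*U = 1 - 6*16 = 1 - 96 = -95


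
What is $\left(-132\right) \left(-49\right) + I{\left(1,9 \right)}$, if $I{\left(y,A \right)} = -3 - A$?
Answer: $6456$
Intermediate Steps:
$\left(-132\right) \left(-49\right) + I{\left(1,9 \right)} = \left(-132\right) \left(-49\right) - 12 = 6468 - 12 = 6456$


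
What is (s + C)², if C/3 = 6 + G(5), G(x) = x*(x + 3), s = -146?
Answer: 64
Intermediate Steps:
G(x) = x*(3 + x)
C = 138 (C = 3*(6 + 5*(3 + 5)) = 3*(6 + 5*8) = 3*(6 + 40) = 3*46 = 138)
(s + C)² = (-146 + 138)² = (-8)² = 64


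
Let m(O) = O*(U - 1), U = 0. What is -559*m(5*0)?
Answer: 0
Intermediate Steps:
m(O) = -O (m(O) = O*(0 - 1) = O*(-1) = -O)
-559*m(5*0) = -(-559)*5*0 = -(-559)*0 = -559*0 = 0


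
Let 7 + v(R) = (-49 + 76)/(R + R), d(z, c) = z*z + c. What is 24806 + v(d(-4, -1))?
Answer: 247999/10 ≈ 24800.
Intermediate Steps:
d(z, c) = c + z² (d(z, c) = z² + c = c + z²)
v(R) = -7 + 27/(2*R) (v(R) = -7 + (-49 + 76)/(R + R) = -7 + 27/((2*R)) = -7 + 27*(1/(2*R)) = -7 + 27/(2*R))
24806 + v(d(-4, -1)) = 24806 + (-7 + 27/(2*(-1 + (-4)²))) = 24806 + (-7 + 27/(2*(-1 + 16))) = 24806 + (-7 + (27/2)/15) = 24806 + (-7 + (27/2)*(1/15)) = 24806 + (-7 + 9/10) = 24806 - 61/10 = 247999/10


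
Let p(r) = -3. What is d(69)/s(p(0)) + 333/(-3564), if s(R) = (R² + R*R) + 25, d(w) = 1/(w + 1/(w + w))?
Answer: -15096445/162157644 ≈ -0.093097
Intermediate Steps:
d(w) = 1/(w + 1/(2*w))
s(R) = 25 + 2*R² (s(R) = (R² + R²) + 25 = 2*R² + 25 = 25 + 2*R²)
d(69)/s(p(0)) + 333/(-3564) = (2*69/(1 + 2*69²))/(25 + 2*(-3)²) + 333/(-3564) = (2*69/(1 + 2*4761))/(25 + 2*9) + 333*(-1/3564) = (2*69/(1 + 9522))/(25 + 18) - 37/396 = (2*69/9523)/43 - 37/396 = (2*69*(1/9523))*(1/43) - 37/396 = (138/9523)*(1/43) - 37/396 = 138/409489 - 37/396 = -15096445/162157644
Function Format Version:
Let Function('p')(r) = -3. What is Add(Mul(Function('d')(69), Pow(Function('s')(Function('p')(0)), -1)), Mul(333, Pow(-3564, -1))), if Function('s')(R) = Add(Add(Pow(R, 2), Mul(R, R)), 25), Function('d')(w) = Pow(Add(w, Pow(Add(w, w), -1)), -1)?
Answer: Rational(-15096445, 162157644) ≈ -0.093097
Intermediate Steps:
Function('d')(w) = Pow(Add(w, Mul(Rational(1, 2), Pow(w, -1))), -1) (Function('d')(w) = Pow(Add(w, Pow(Mul(2, w), -1)), -1) = Pow(Add(w, Mul(Rational(1, 2), Pow(w, -1))), -1))
Function('s')(R) = Add(25, Mul(2, Pow(R, 2))) (Function('s')(R) = Add(Add(Pow(R, 2), Pow(R, 2)), 25) = Add(Mul(2, Pow(R, 2)), 25) = Add(25, Mul(2, Pow(R, 2))))
Add(Mul(Function('d')(69), Pow(Function('s')(Function('p')(0)), -1)), Mul(333, Pow(-3564, -1))) = Add(Mul(Mul(2, 69, Pow(Add(1, Mul(2, Pow(69, 2))), -1)), Pow(Add(25, Mul(2, Pow(-3, 2))), -1)), Mul(333, Pow(-3564, -1))) = Add(Mul(Mul(2, 69, Pow(Add(1, Mul(2, 4761)), -1)), Pow(Add(25, Mul(2, 9)), -1)), Mul(333, Rational(-1, 3564))) = Add(Mul(Mul(2, 69, Pow(Add(1, 9522), -1)), Pow(Add(25, 18), -1)), Rational(-37, 396)) = Add(Mul(Mul(2, 69, Pow(9523, -1)), Pow(43, -1)), Rational(-37, 396)) = Add(Mul(Mul(2, 69, Rational(1, 9523)), Rational(1, 43)), Rational(-37, 396)) = Add(Mul(Rational(138, 9523), Rational(1, 43)), Rational(-37, 396)) = Add(Rational(138, 409489), Rational(-37, 396)) = Rational(-15096445, 162157644)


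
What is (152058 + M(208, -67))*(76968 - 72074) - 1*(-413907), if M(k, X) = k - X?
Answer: 745931609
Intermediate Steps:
(152058 + M(208, -67))*(76968 - 72074) - 1*(-413907) = (152058 + (208 - 1*(-67)))*(76968 - 72074) - 1*(-413907) = (152058 + (208 + 67))*4894 + 413907 = (152058 + 275)*4894 + 413907 = 152333*4894 + 413907 = 745517702 + 413907 = 745931609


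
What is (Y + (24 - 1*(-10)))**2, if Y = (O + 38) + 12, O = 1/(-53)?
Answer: 19811401/2809 ≈ 7052.8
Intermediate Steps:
O = -1/53 ≈ -0.018868
Y = 2649/53 (Y = (-1/53 + 38) + 12 = 2013/53 + 12 = 2649/53 ≈ 49.981)
(Y + (24 - 1*(-10)))**2 = (2649/53 + (24 - 1*(-10)))**2 = (2649/53 + (24 + 10))**2 = (2649/53 + 34)**2 = (4451/53)**2 = 19811401/2809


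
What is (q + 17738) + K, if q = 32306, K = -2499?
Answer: 47545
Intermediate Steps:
(q + 17738) + K = (32306 + 17738) - 2499 = 50044 - 2499 = 47545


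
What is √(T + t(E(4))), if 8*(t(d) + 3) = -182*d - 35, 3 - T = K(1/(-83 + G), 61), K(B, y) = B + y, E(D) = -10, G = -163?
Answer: √39245610/492 ≈ 12.733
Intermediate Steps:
T = -14267/246 (T = 3 - (1/(-83 - 163) + 61) = 3 - (1/(-246) + 61) = 3 - (-1/246 + 61) = 3 - 1*15005/246 = 3 - 15005/246 = -14267/246 ≈ -57.996)
t(d) = -59/8 - 91*d/4 (t(d) = -3 + (-182*d - 35)/8 = -3 + (-35 - 182*d)/8 = -3 + (-35/8 - 91*d/4) = -59/8 - 91*d/4)
√(T + t(E(4))) = √(-14267/246 + (-59/8 - 91/4*(-10))) = √(-14267/246 + (-59/8 + 455/2)) = √(-14267/246 + 1761/8) = √(159535/984) = √39245610/492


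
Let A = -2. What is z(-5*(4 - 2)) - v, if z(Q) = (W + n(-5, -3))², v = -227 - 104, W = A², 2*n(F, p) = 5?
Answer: 1493/4 ≈ 373.25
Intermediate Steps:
n(F, p) = 5/2 (n(F, p) = (½)*5 = 5/2)
W = 4 (W = (-2)² = 4)
v = -331
z(Q) = 169/4 (z(Q) = (4 + 5/2)² = (13/2)² = 169/4)
z(-5*(4 - 2)) - v = 169/4 - 1*(-331) = 169/4 + 331 = 1493/4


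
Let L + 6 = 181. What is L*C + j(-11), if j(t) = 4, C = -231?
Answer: -40421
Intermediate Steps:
L = 175 (L = -6 + 181 = 175)
L*C + j(-11) = 175*(-231) + 4 = -40425 + 4 = -40421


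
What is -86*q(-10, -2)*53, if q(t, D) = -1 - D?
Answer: -4558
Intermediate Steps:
-86*q(-10, -2)*53 = -86*(-1 - 1*(-2))*53 = -86*(-1 + 2)*53 = -86*1*53 = -86*53 = -4558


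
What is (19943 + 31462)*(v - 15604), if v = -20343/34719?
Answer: -9283325231565/11573 ≈ -8.0215e+8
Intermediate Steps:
v = -6781/11573 (v = -20343*1/34719 = -6781/11573 ≈ -0.58593)
(19943 + 31462)*(v - 15604) = (19943 + 31462)*(-6781/11573 - 15604) = 51405*(-180591873/11573) = -9283325231565/11573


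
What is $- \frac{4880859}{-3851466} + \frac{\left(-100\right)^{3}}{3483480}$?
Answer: $\frac{109590905911}{111804206514} \approx 0.9802$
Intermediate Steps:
$- \frac{4880859}{-3851466} + \frac{\left(-100\right)^{3}}{3483480} = \left(-4880859\right) \left(- \frac{1}{3851466}\right) - \frac{25000}{87087} = \frac{1626953}{1283822} - \frac{25000}{87087} = \frac{109590905911}{111804206514}$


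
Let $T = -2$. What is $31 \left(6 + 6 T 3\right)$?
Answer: $-930$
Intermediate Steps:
$31 \left(6 + 6 T 3\right) = 31 \left(6 + 6 \left(-2\right) 3\right) = 31 \left(6 - 36\right) = 31 \left(-30\right) = -930$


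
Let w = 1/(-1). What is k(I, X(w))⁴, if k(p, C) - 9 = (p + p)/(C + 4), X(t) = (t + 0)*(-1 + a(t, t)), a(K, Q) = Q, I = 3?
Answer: 10000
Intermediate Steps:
w = -1 (w = 1*(-1) = -1)
X(t) = t*(-1 + t) (X(t) = (t + 0)*(-1 + t) = t*(-1 + t))
k(p, C) = 9 + 2*p/(4 + C) (k(p, C) = 9 + (p + p)/(C + 4) = 9 + (2*p)/(4 + C) = 9 + 2*p/(4 + C))
k(I, X(w))⁴ = ((36 + 2*3 + 9*(-(-1 - 1)))/(4 - (-1 - 1)))⁴ = ((36 + 6 + 9*(-1*(-2)))/(4 - 1*(-2)))⁴ = ((36 + 6 + 9*2)/(4 + 2))⁴ = ((36 + 6 + 18)/6)⁴ = ((⅙)*60)⁴ = 10⁴ = 10000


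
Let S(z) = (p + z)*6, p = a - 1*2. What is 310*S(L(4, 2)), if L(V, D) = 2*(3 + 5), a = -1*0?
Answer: 26040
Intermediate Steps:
a = 0
p = -2 (p = 0 - 1*2 = 0 - 2 = -2)
L(V, D) = 16 (L(V, D) = 2*8 = 16)
S(z) = -12 + 6*z (S(z) = (-2 + z)*6 = -12 + 6*z)
310*S(L(4, 2)) = 310*(-12 + 6*16) = 310*(-12 + 96) = 310*84 = 26040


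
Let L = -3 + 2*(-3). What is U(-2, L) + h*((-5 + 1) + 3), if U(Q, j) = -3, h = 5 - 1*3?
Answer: -5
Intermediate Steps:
h = 2 (h = 5 - 3 = 2)
L = -9 (L = -3 - 6 = -9)
U(-2, L) + h*((-5 + 1) + 3) = -3 + 2*((-5 + 1) + 3) = -3 + 2*(-4 + 3) = -3 + 2*(-1) = -3 - 2 = -5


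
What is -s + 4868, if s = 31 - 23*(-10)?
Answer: 4607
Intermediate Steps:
s = 261 (s = 31 + 230 = 261)
-s + 4868 = -1*261 + 4868 = -261 + 4868 = 4607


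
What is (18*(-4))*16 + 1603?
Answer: 451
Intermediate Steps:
(18*(-4))*16 + 1603 = -72*16 + 1603 = -1152 + 1603 = 451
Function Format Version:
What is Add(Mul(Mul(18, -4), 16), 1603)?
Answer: 451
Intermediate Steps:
Add(Mul(Mul(18, -4), 16), 1603) = Add(Mul(-72, 16), 1603) = Add(-1152, 1603) = 451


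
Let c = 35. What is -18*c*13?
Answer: -8190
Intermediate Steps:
-18*c*13 = -18*35*13 = -630*13 = -8190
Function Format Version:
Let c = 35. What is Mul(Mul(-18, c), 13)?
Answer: -8190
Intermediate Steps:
Mul(Mul(-18, c), 13) = Mul(Mul(-18, 35), 13) = Mul(-630, 13) = -8190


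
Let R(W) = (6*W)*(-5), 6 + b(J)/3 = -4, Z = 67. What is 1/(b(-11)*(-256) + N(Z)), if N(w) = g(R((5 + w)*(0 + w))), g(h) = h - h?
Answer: 1/7680 ≈ 0.00013021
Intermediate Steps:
b(J) = -30 (b(J) = -18 + 3*(-4) = -18 - 12 = -30)
R(W) = -30*W
g(h) = 0
N(w) = 0
1/(b(-11)*(-256) + N(Z)) = 1/(-30*(-256) + 0) = 1/(7680 + 0) = 1/7680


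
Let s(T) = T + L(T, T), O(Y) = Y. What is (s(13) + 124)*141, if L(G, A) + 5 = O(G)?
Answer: 20445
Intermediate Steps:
L(G, A) = -5 + G
s(T) = -5 + 2*T (s(T) = T + (-5 + T) = -5 + 2*T)
(s(13) + 124)*141 = ((-5 + 2*13) + 124)*141 = ((-5 + 26) + 124)*141 = (21 + 124)*141 = 145*141 = 20445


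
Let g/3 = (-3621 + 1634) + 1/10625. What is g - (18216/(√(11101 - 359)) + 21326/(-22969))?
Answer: -1454529312968/244045625 - 9108*√10742/5371 ≈ -6135.8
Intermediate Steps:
g = -63335622/10625 (g = 3*((-3621 + 1634) + 1/10625) = 3*(-1987 + 1/10625) = 3*(-21111874/10625) = -63335622/10625 ≈ -5961.0)
g - (18216/(√(11101 - 359)) + 21326/(-22969)) = -63335622/10625 - (18216/(√(11101 - 359)) + 21326/(-22969)) = -63335622/10625 - (18216/(√10742) + 21326*(-1/22969)) = -63335622/10625 - (18216*(√10742/10742) - 21326/22969) = -63335622/10625 - (9108*√10742/5371 - 21326/22969) = -63335622/10625 - (-21326/22969 + 9108*√10742/5371) = -63335622/10625 + (21326/22969 - 9108*√10742/5371) = -1454529312968/244045625 - 9108*√10742/5371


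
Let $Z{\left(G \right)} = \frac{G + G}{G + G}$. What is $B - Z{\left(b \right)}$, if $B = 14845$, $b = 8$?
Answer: $14844$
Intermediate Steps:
$Z{\left(G \right)} = 1$ ($Z{\left(G \right)} = \frac{2 G}{2 G} = 2 G \frac{1}{2 G} = 1$)
$B - Z{\left(b \right)} = 14845 - 1 = 14844$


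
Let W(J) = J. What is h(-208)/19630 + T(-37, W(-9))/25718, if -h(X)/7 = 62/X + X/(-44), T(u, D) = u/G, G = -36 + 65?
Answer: -112745699/69209569520 ≈ -0.0016290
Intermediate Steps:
G = 29
T(u, D) = u/29
h(X) = -434/X + 7*X/44 (h(X) = -7*(62/X + X/(-44)) = -7*(62/X + X*(-1/44)) = -7*(62/X - X/44) = -434/X + 7*X/44)
h(-208)/19630 + T(-37, W(-9))/25718 = (-434/(-208) + (7/44)*(-208))/19630 + ((1/29)*(-37))/25718 = (-434*(-1/208) - 364/11)*(1/19630) - 37/29*1/25718 = (217/104 - 364/11)*(1/19630) - 37/745822 = -35469/1144*1/19630 - 37/745822 = -35469/22456720 - 37/745822 = -112745699/69209569520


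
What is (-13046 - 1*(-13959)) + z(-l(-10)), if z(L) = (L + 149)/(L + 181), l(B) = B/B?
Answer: 41122/45 ≈ 913.82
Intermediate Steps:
l(B) = 1
z(L) = (149 + L)/(181 + L)
(-13046 - 1*(-13959)) + z(-l(-10)) = (-13046 - 1*(-13959)) + (149 - 1*1)/(181 - 1*1) = (-13046 + 13959) + (149 - 1)/(181 - 1) = 913 + 148/180 = 913 + (1/180)*148 = 913 + 37/45 = 41122/45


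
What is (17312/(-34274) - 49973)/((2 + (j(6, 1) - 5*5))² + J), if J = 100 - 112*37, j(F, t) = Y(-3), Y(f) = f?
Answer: 856395957/57717416 ≈ 14.838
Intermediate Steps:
j(F, t) = -3
J = -4044 (J = 100 - 4144 = -4044)
(17312/(-34274) - 49973)/((2 + (j(6, 1) - 5*5))² + J) = (17312/(-34274) - 49973)/((2 + (-3 - 5*5))² - 4044) = (17312*(-1/34274) - 49973)/((2 + (-3 - 25))² - 4044) = (-8656/17137 - 49973)/((2 - 28)² - 4044) = -856395957/(17137*((-26)² - 4044)) = -856395957/(17137*(676 - 4044)) = -856395957/17137/(-3368) = -856395957/17137*(-1/3368) = 856395957/57717416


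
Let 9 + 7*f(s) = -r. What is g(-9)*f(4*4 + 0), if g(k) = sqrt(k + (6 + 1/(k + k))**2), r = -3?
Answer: -sqrt(8533)/21 ≈ -4.3988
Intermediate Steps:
f(s) = -6/7 (f(s) = -9/7 + (-1*(-3))/7 = -9/7 + (1/7)*3 = -9/7 + 3/7 = -6/7)
g(k) = sqrt(k + (6 + 1/(2*k))**2)
g(-9)*f(4*4 + 0) = (sqrt(144 + (-9)**(-2) + 4*(-9) + 24/(-9))/2)*(-6/7) = (sqrt(144 + 1/81 - 36 + 24*(-1/9))/2)*(-6/7) = (sqrt(144 + 1/81 - 36 - 8/3)/2)*(-6/7) = (sqrt(8533/81)/2)*(-6/7) = ((sqrt(8533)/9)/2)*(-6/7) = (sqrt(8533)/18)*(-6/7) = -sqrt(8533)/21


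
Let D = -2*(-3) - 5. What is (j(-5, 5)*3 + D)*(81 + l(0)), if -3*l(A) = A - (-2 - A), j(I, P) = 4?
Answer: 3133/3 ≈ 1044.3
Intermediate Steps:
l(A) = -⅔ - 2*A/3 (l(A) = -(A - (-2 - A))/3 = -(A + (2 + A))/3 = -(2 + 2*A)/3 = -⅔ - 2*A/3)
D = 1 (D = 6 - 5 = 1)
(j(-5, 5)*3 + D)*(81 + l(0)) = (4*3 + 1)*(81 + (-⅔ - ⅔*0)) = (12 + 1)*(81 + (-⅔ + 0)) = 13*(81 - ⅔) = 13*(241/3) = 3133/3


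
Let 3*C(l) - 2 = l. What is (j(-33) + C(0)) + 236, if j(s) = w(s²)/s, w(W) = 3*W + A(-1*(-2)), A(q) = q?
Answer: 4541/33 ≈ 137.61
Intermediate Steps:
w(W) = 2 + 3*W (w(W) = 3*W - 1*(-2) = 3*W + 2 = 2 + 3*W)
C(l) = ⅔ + l/3
j(s) = (2 + 3*s²)/s
(j(-33) + C(0)) + 236 = ((2/(-33) + 3*(-33)) + (⅔ + (⅓)*0)) + 236 = ((2*(-1/33) - 99) + (⅔ + 0)) + 236 = ((-2/33 - 99) + ⅔) + 236 = (-3269/33 + ⅔) + 236 = -3247/33 + 236 = 4541/33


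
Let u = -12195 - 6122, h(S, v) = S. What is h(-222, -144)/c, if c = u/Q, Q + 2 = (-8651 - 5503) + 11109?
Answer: -676434/18317 ≈ -36.929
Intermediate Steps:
u = -18317
Q = -3047 (Q = -2 + ((-8651 - 5503) + 11109) = -2 + (-14154 + 11109) = -2 - 3045 = -3047)
c = 18317/3047 (c = -18317/(-3047) = -18317*(-1/3047) = 18317/3047 ≈ 6.0115)
h(-222, -144)/c = -222/18317/3047 = -222*3047/18317 = -676434/18317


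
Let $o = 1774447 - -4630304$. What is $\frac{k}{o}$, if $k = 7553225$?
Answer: $\frac{7553225}{6404751} \approx 1.1793$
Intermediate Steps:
$o = 6404751$ ($o = 1774447 + 4630304 = 6404751$)
$\frac{k}{o} = \frac{7553225}{6404751}$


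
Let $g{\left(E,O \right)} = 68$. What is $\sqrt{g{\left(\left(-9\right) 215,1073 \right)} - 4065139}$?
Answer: $i \sqrt{4065071} \approx 2016.2 i$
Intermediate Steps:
$\sqrt{g{\left(\left(-9\right) 215,1073 \right)} - 4065139} = \sqrt{68 - 4065139} = \sqrt{-4065071} = i \sqrt{4065071}$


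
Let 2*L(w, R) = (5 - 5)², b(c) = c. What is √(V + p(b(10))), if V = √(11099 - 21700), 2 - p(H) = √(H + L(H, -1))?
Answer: √(2 - √10 + I*√10601) ≈ 7.1346 + 7.2156*I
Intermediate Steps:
L(w, R) = 0 (L(w, R) = (5 - 5)²/2 = (½)*0² = (½)*0 = 0)
p(H) = 2 - √H (p(H) = 2 - √(H + 0) = 2 - √H)
V = I*√10601 (V = √(-10601) = I*√10601 ≈ 102.96*I)
√(V + p(b(10))) = √(I*√10601 + (2 - √10)) = √(2 - √10 + I*√10601)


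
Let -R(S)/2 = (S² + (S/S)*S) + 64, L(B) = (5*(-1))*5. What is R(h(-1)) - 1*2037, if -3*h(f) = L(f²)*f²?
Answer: -20885/9 ≈ -2320.6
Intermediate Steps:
L(B) = -25 (L(B) = -5*5 = -25)
h(f) = 25*f²/3 (h(f) = -(-25)*f²/3 = 25*f²/3)
R(S) = -128 - 2*S - 2*S² (R(S) = -2*((S² + (S/S)*S) + 64) = -2*((S² + 1*S) + 64) = -2*((S² + S) + 64) = -2*((S + S²) + 64) = -2*(64 + S + S²) = -128 - 2*S - 2*S²)
R(h(-1)) - 1*2037 = (-128 - 50*(-1)²/3 - 2*((25/3)*(-1)²)²) - 1*2037 = (-128 - 50/3 - 2*((25/3)*1)²) - 2037 = (-128 - 2*25/3 - 2*(25/3)²) - 2037 = (-128 - 50/3 - 2*625/9) - 2037 = (-128 - 50/3 - 1250/9) - 2037 = -2552/9 - 2037 = -20885/9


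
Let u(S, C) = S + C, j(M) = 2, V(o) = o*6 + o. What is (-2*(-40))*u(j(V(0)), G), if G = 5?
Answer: 560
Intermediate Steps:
V(o) = 7*o (V(o) = 6*o + o = 7*o)
u(S, C) = C + S
(-2*(-40))*u(j(V(0)), G) = (-2*(-40))*(5 + 2) = 80*7 = 560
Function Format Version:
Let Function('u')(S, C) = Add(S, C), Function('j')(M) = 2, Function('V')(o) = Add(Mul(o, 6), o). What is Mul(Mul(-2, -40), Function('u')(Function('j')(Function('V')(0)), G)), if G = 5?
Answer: 560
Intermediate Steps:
Function('V')(o) = Mul(7, o) (Function('V')(o) = Add(Mul(6, o), o) = Mul(7, o))
Function('u')(S, C) = Add(C, S)
Mul(Mul(-2, -40), Function('u')(Function('j')(Function('V')(0)), G)) = Mul(Mul(-2, -40), Add(5, 2)) = Mul(80, 7) = 560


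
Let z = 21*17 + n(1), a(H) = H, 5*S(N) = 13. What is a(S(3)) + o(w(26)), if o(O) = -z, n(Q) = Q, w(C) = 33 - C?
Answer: -1777/5 ≈ -355.40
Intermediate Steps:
S(N) = 13/5 (S(N) = (1/5)*13 = 13/5)
z = 358 (z = 21*17 + 1 = 357 + 1 = 358)
o(O) = -358 (o(O) = -1*358 = -358)
a(S(3)) + o(w(26)) = 13/5 - 358 = -1777/5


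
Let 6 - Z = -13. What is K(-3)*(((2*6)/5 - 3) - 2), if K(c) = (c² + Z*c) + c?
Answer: 663/5 ≈ 132.60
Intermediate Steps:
Z = 19 (Z = 6 - 1*(-13) = 6 + 13 = 19)
K(c) = c² + 20*c (K(c) = (c² + 19*c) + c = c² + 20*c)
K(-3)*(((2*6)/5 - 3) - 2) = (-3*(20 - 3))*(((2*6)/5 - 3) - 2) = (-3*17)*((12*(⅕) - 3) - 2) = -51*((12/5 - 3) - 2) = -51*(-⅗ - 2) = -51*(-13/5) = 663/5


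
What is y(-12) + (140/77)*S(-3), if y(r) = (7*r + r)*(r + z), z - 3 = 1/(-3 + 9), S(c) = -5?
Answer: 9228/11 ≈ 838.91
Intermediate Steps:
z = 19/6 (z = 3 + 1/(-3 + 9) = 3 + 1/6 = 3 + ⅙ = 19/6 ≈ 3.1667)
y(r) = 8*r*(19/6 + r) (y(r) = (7*r + r)*(r + 19/6) = (8*r)*(19/6 + r) = 8*r*(19/6 + r))
y(-12) + (140/77)*S(-3) = (4/3)*(-12)*(19 + 6*(-12)) + (140/77)*(-5) = (4/3)*(-12)*(19 - 72) + (140*(1/77))*(-5) = (4/3)*(-12)*(-53) + (20/11)*(-5) = 848 - 100/11 = 9228/11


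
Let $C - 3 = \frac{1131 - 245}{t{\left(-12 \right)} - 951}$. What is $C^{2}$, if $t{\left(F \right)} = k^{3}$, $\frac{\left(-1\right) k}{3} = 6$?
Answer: $\frac{378808369}{46009089} \approx 8.2333$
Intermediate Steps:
$k = -18$ ($k = \left(-3\right) 6 = -18$)
$t{\left(F \right)} = -5832$ ($t{\left(F \right)} = \left(-18\right)^{3} = -5832$)
$C = \frac{19463}{6783}$ ($C = 3 + \frac{1131 - 245}{-5832 - 951} = 3 + \frac{886}{-6783} = 3 + 886 \left(- \frac{1}{6783}\right) = 3 - \frac{886}{6783} = \frac{19463}{6783} \approx 2.8694$)
$C^{2} = \left(\frac{19463}{6783}\right)^{2} = \frac{378808369}{46009089}$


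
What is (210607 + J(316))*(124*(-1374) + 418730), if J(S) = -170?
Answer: 52262870698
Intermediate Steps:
(210607 + J(316))*(124*(-1374) + 418730) = (210607 - 170)*(124*(-1374) + 418730) = 210437*(-170376 + 418730) = 210437*248354 = 52262870698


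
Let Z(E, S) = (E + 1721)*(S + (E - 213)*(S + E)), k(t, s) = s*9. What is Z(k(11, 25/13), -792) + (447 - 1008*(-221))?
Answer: 576440567403/2197 ≈ 2.6238e+8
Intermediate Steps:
k(t, s) = 9*s
Z(E, S) = (1721 + E)*(S + (-213 + E)*(E + S))
Z(k(11, 25/13), -792) + (447 - 1008*(-221)) = ((9*(25/13))**3 - 3299157*25/13 - 364852*(-792) + 1508*(9*(25/13))**2 - 792*(9*(25/13))**2 + 1509*(9*(25/13))*(-792)) + (447 - 1008*(-221)) = ((9*(25*(1/13)))**3 - 3299157*25*(1/13) + 288962784 + 1508*(9*(25*(1/13)))**2 - 792*(9*(25*(1/13)))**2 + 1509*(9*(25*(1/13)))*(-792)) + (447 + 222768) = ((9*(25/13))**3 - 3299157*25/13 + 288962784 + 1508*(9*(25/13))**2 - 792*(9*(25/13))**2 + 1509*(9*(25/13))*(-792)) + 223215 = ((225/13)**3 - 366573*225/13 + 288962784 + 1508*(225/13)**2 - 792*(225/13)**2 + 1509*(225/13)*(-792)) + 223215 = (11390625/2197 - 82478925/13 + 288962784 + 1508*(50625/169) - 792*50625/169 - 268903800/13) + 223215 = (11390625/2197 - 82478925/13 + 288962784 + 5872500/13 - 40095000/169 - 268903800/13) + 223215 = 575950164048/2197 + 223215 = 576440567403/2197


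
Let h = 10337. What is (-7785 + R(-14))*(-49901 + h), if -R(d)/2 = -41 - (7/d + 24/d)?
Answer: 304936704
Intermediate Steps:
R(d) = 82 + 62/d (R(d) = -2*(-41 - (7/d + 24/d)) = -2*(-41 - 31/d) = 82 + 62/d)
(-7785 + R(-14))*(-49901 + h) = (-7785 + (82 + 62/(-14)))*(-49901 + 10337) = (-7785 + (82 + 62*(-1/14)))*(-39564) = (-7785 + (82 - 31/7))*(-39564) = (-7785 + 543/7)*(-39564) = -53952/7*(-39564) = 304936704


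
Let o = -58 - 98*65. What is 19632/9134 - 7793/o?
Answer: 98687879/29356676 ≈ 3.3617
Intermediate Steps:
o = -6428 (o = -58 - 6370 = -6428)
19632/9134 - 7793/o = 19632/9134 - 7793/(-6428) = 19632*(1/9134) - 7793*(-1/6428) = 9816/4567 + 7793/6428 = 98687879/29356676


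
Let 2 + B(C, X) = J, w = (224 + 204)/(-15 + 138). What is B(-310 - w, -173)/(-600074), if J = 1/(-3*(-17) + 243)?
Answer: 587/176421756 ≈ 3.3273e-6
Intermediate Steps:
w = 428/123 ≈ 3.4797
J = 1/294 (J = 1/(51 + 243) = 1/294 ≈ 0.0034014)
B(C, X) = -587/294 (B(C, X) = -2 + 1/294 = -587/294)
B(-310 - w, -173)/(-600074) = -587/294/(-600074) = -587/294*(-1/600074) = 587/176421756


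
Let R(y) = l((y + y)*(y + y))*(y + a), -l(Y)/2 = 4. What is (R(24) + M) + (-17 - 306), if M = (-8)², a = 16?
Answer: -579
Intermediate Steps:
l(Y) = -8 (l(Y) = -2*4 = -8)
M = 64
R(y) = -128 - 8*y (R(y) = -8*(y + 16) = -8*(16 + y) = -128 - 8*y)
(R(24) + M) + (-17 - 306) = ((-128 - 8*24) + 64) + (-17 - 306) = ((-128 - 192) + 64) - 323 = (-320 + 64) - 323 = -256 - 323 = -579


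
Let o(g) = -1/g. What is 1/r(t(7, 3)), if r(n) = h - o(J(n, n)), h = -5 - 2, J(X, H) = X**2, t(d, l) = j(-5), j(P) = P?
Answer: -25/174 ≈ -0.14368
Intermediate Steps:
t(d, l) = -5
h = -7
r(n) = -7 + n**(-2) (r(n) = -7 - (-1)/(n**2) = -7 - (-1)/n**2 = -7 + n**(-2))
1/r(t(7, 3)) = 1/(-7 + (-5)**(-2)) = 1/(-7 + 1/25) = 1/(-174/25) = -25/174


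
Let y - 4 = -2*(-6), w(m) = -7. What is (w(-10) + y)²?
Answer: 81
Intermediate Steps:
y = 16 (y = 4 - 2*(-6) = 4 + 12 = 16)
(w(-10) + y)² = (-7 + 16)² = 9² = 81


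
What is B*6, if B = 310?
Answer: 1860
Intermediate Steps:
B*6 = 310*6 = 1860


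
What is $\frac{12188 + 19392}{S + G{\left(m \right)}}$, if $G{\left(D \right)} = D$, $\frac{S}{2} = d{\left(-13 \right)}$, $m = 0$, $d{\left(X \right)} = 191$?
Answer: $\frac{15790}{191} \approx 82.67$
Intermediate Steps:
$S = 382$ ($S = 2 \cdot 191 = 382$)
$\frac{12188 + 19392}{S + G{\left(m \right)}} = \frac{12188 + 19392}{382 + 0} = \frac{31580}{382} = 31580 \cdot \frac{1}{382} = \frac{15790}{191}$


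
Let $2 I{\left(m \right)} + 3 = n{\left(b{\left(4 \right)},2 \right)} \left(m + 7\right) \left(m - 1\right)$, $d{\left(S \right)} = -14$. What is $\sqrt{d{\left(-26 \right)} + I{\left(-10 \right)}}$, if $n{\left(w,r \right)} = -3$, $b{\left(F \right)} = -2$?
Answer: $i \sqrt{65} \approx 8.0623 i$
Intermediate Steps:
$I{\left(m \right)} = - \frac{3}{2} - \frac{3 \left(-1 + m\right) \left(7 + m\right)}{2}$ ($I{\left(m \right)} = - \frac{3}{2} + \frac{\left(-3\right) \left(m + 7\right) \left(m - 1\right)}{2} = - \frac{3}{2} + \frac{\left(-3\right) \left(7 + m\right) \left(-1 + m\right)}{2} = - \frac{3}{2} + \frac{\left(-3\right) \left(-1 + m\right) \left(7 + m\right)}{2} = - \frac{3}{2} - \frac{3 \left(-1 + m\right) \left(7 + m\right)}{2}$)
$\sqrt{d{\left(-26 \right)} + I{\left(-10 \right)}} = \sqrt{-14 - \left(-99 + 150\right)} = \sqrt{-14 + \left(9 + 90 - 150\right)} = \sqrt{-14 - 51} = \sqrt{-65} = i \sqrt{65}$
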